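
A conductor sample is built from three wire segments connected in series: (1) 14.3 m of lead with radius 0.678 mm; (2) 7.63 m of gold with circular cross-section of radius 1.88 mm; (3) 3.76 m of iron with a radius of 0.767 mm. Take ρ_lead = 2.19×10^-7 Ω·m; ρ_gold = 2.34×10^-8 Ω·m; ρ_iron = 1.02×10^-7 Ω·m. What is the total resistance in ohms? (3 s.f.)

2.39 Ω

Seg 1: A = πr² = π(6.7800e-04 m)² = 1.444e-06 m²
R_1 = (2.19×10^-7)(14.3)/(1.444e-06) = 2.169 Ω
Seg 2: A = πr² = π(1.8800e-03 m)² = 1.110e-05 m²
R_2 = (2.34×10^-8)(7.63)/(1.110e-05) = 0.01608 Ω
Seg 3: A = πr² = π(7.6700e-04 m)² = 1.848e-06 m²
R_3 = (1.02×10^-7)(3.76)/(1.848e-06) = 0.2075 Ω
R_total = R_1 + R_2 + R_3 = 2.39 Ω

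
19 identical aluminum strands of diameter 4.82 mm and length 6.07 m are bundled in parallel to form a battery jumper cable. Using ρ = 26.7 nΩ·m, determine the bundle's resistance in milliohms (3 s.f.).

0.467 mΩ

ρ = 26.7 nΩ·m = 2.67×10^-8 Ω·m
A_strand = π(2.4100e-03 m)² = 1.825e-05 m²
R_strand = ρL/A = (2.67×10^-8)(6.07)/(1.825e-05) = 0.008882 Ω
R_total = R_strand/N = 0.008882/19 = 0.467 mΩ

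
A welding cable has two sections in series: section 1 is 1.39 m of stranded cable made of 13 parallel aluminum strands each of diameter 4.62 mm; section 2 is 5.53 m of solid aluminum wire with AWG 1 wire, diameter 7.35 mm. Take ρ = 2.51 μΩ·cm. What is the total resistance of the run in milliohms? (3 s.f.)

3.43 mΩ

ρ = 2.51 μΩ·cm = 2.51×10^-8 Ω·m
Section 1: A_strand = π(2.3100e-03)² = 1.676e-05 m²; R₁ = ρL/(N·A_s) = (2.51×10^-8)(1.39)/(13×1.676e-05) = 1.601×10^-4 Ω
Section 2: A = π(7.35/2 mm)² = π(3.6750e-03 m)² = 4.243e-05 m²
R₂ = (2.51×10^-8)(5.53)/(4.243e-05) = 0.003271 Ω
R = R₁ + R₂ = 3.43 mΩ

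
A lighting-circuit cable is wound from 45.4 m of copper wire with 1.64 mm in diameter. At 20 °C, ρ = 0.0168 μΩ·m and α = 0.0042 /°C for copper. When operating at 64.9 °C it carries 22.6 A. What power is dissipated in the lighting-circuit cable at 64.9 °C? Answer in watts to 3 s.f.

ρ = 0.0168 μΩ·m = 1.68×10^-8 Ω·m
A = π(d/2)² = π(8.2000e-04 m)² = 2.112e-06 m²
R₍20₎ = ρL/A = (1.68×10^-8)(45.4)/(2.112e-06) = 0.3611 Ω
R₍64.9₎ = R₍20₎(1 + αΔT) = 0.3611 × (1 + 0.0042×44.9) = 0.4292 Ω
P = I²R = (22.6)² × 0.4292 = 219 W

219 W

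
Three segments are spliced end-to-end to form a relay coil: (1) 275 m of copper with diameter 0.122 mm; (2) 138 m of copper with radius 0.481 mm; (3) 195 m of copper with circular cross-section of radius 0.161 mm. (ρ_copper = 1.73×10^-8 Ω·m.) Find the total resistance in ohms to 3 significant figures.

Seg 1: A = π(d/2)² = π(6.1000e-05 m)² = 1.169e-08 m²
R_1 = (1.73×10^-8)(275)/(1.169e-08) = 407 Ω
Seg 2: A = πr² = π(4.8100e-04 m)² = 7.268e-07 m²
R_2 = (1.73×10^-8)(138)/(7.268e-07) = 3.285 Ω
Seg 3: A = πr² = π(1.6100e-04 m)² = 8.143e-08 m²
R_3 = (1.73×10^-8)(195)/(8.143e-08) = 41.43 Ω
R_total = R_1 + R_2 + R_3 = 452 Ω

452 Ω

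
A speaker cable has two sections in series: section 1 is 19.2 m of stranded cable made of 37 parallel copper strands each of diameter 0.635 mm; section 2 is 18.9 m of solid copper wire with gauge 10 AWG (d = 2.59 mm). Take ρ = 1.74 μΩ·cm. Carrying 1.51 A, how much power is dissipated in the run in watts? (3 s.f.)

ρ = 1.74 μΩ·cm = 1.74×10^-8 Ω·m
Section 1: A_strand = π(3.1750e-04)² = 3.167e-07 m²; R₁ = ρL/(N·A_s) = (1.74×10^-8)(19.2)/(37×3.167e-07) = 0.02851 Ω
Section 2: A = π(2.59/2 mm)² = π(1.2950e-03 m)² = 5.269e-06 m²
R₂ = (1.74×10^-8)(18.9)/(5.269e-06) = 0.06242 Ω
R = R₁ + R₂ = 0.09093 Ω
P = I²R = (1.51)² × 0.09093 = 0.207 W

0.207 W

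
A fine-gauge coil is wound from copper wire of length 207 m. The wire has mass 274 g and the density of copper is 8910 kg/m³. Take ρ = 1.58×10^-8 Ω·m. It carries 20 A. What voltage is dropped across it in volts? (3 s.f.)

A = m/(density·L) = 0.274/(8910×207) = 1.4856e-07 m²
R = ρL/A = (1.58×10^-8)(207)/(1.4856e-07) = 22.02 Ω
V = IR = 20 × 22.02 = 440 V

440 V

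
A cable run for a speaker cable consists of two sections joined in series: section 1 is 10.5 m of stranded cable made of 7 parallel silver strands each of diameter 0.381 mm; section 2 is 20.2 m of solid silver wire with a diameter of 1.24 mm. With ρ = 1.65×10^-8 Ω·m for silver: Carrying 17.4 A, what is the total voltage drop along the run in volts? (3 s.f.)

Section 1: A_strand = π(1.9050e-04)² = 1.140e-07 m²; R₁ = ρL/(N·A_s) = (1.65×10^-8)(10.5)/(7×1.140e-07) = 0.2171 Ω
Section 2: A = π(d/2)² = π(6.2000e-04 m)² = 1.208e-06 m²
R₂ = (1.65×10^-8)(20.2)/(1.208e-06) = 0.276 Ω
R = R₁ + R₂ = 0.4931 Ω
V = IR = 17.4 × 0.4931 = 8.58 V

8.58 V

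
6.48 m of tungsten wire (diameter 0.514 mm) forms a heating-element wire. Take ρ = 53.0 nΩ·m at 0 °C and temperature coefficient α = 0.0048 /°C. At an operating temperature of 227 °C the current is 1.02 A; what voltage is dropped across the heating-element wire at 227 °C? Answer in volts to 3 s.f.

3.53 V

ρ = 53.0 nΩ·m = 5.30×10^-8 Ω·m
A = π(d/2)² = π(2.5700e-04 m)² = 2.075e-07 m²
R₍0₎ = ρL/A = (5.30×10^-8)(6.48)/(2.075e-07) = 1.655 Ω
R₍227₎ = R₍0₎(1 + αΔT) = 1.655 × (1 + 0.0048×227) = 3.459 Ω
V = IR = 1.02 × 3.459 = 3.53 V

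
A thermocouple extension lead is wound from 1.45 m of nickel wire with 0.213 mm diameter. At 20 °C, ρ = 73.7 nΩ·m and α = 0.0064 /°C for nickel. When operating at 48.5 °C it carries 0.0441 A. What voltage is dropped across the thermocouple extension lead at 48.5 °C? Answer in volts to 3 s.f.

ρ = 73.7 nΩ·m = 7.37×10^-8 Ω·m
A = π(d/2)² = π(1.0650e-04 m)² = 3.563e-08 m²
R₍20₎ = ρL/A = (7.37×10^-8)(1.45)/(3.563e-08) = 2.999 Ω
R₍48.5₎ = R₍20₎(1 + αΔT) = 2.999 × (1 + 0.0064×28.5) = 3.546 Ω
V = IR = 0.0441 × 3.546 = 0.156 V

0.156 V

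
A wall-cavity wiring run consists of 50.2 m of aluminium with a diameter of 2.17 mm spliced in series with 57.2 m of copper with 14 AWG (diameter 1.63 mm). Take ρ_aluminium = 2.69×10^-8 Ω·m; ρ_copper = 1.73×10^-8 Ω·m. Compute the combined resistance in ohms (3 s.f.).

0.839 Ω

Segment 1: A = π(d/2)² = π(1.0850e-03 m)² = 3.698e-06 m²
R₁ = ρL/A = (2.69×10^-8)(50.2)/(3.698e-06) = 0.3651 Ω
Segment 2: A = π(1.63/2 mm)² = π(8.1500e-04 m)² = 2.087e-06 m²
R₂ = (1.73×10^-8)(57.2)/(2.087e-06) = 0.4742 Ω
R = R₁ + R₂ = 0.839 Ω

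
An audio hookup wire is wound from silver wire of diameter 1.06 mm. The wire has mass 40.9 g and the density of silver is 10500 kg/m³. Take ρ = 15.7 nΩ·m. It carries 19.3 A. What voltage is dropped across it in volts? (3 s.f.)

ρ = 15.7 nΩ·m = 1.57×10^-8 Ω·m
A = π(d/2)² = π(5.3000e-04 m)² = 8.8247e-07 m²
L = m/(density·A) = 0.0409/(10500×8.8247e-07) = 4.414 m
R = ρL/A = (1.57×10^-8)(4.414)/(8.8247e-07) = 0.07853 Ω
V = IR = 19.3 × 0.07853 = 1.52 V

1.52 V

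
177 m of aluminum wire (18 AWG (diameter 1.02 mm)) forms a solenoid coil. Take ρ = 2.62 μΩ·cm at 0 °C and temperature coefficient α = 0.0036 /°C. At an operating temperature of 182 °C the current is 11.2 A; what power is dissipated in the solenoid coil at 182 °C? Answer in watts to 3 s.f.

1180 W

ρ = 2.62 μΩ·cm = 2.62×10^-8 Ω·m
A = π(1.02/2 mm)² = π(5.1000e-04 m)² = 8.171e-07 m²
R₍0₎ = ρL/A = (2.62×10^-8)(177)/(8.171e-07) = 5.675 Ω
R₍182₎ = R₍0₎(1 + αΔT) = 5.675 × (1 + 0.0036×182) = 9.394 Ω
P = I²R = (11.2)² × 9.394 = 1180 W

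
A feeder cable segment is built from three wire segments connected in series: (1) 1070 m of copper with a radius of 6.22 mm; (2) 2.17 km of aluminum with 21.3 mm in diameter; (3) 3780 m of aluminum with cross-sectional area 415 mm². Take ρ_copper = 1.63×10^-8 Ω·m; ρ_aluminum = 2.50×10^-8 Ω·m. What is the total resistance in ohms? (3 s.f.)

0.523 Ω

Seg 1: A = πr² = π(6.2200e-03 m)² = 1.215e-04 m²
R_1 = (1.63×10^-8)(1070)/(1.215e-04) = 0.1435 Ω
Seg 2: A = π(d/2)² = π(1.0650e-02 m)² = 3.563e-04 m²
R_2 = (2.50×10^-8)(2170)/(3.563e-04) = 0.1522 Ω
Seg 3: A = 415 mm² = 4.150e-04 m²
R_3 = (2.50×10^-8)(3780)/(4.150e-04) = 0.2277 Ω
R_total = R_1 + R_2 + R_3 = 0.523 Ω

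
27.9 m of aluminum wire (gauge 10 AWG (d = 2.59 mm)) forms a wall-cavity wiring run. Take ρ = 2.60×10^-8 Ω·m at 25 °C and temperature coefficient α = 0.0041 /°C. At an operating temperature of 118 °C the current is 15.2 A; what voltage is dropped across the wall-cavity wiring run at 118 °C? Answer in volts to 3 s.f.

A = π(2.59/2 mm)² = π(1.2950e-03 m)² = 5.269e-06 m²
R₍25₎ = ρL/A = (2.60×10^-8)(27.9)/(5.269e-06) = 0.1377 Ω
R₍118₎ = R₍25₎(1 + αΔT) = 0.1377 × (1 + 0.0041×93) = 0.1902 Ω
V = IR = 15.2 × 0.1902 = 2.89 V

2.89 V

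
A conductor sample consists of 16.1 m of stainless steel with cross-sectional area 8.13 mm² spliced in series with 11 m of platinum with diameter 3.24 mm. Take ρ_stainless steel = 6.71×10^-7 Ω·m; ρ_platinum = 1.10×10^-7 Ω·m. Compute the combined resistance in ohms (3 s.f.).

1.48 Ω

Segment 1: A = 8.13 mm² = 8.130e-06 m²
R₁ = ρL/A = (6.71×10^-7)(16.1)/(8.130e-06) = 1.329 Ω
Segment 2: A = π(d/2)² = π(1.6200e-03 m)² = 8.245e-06 m²
R₂ = (1.10×10^-7)(11)/(8.245e-06) = 0.1468 Ω
R = R₁ + R₂ = 1.48 Ω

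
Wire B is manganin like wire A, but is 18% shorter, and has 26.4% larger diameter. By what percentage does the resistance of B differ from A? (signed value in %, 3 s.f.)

-48.7%

R ∝ L/d², so R_B/R_A = (1 − 18/100) × (1 + 26.4/100)⁻²
= 0.82 × 0.6259 = 0.5132
(R_B − R_A)/R_A = 0.5132 − 1 = -48.7%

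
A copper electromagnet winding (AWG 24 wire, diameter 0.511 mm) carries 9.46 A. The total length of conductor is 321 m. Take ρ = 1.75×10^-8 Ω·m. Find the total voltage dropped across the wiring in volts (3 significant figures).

A = π(0.511/2 mm)² = π(2.5550e-04 m)² = 2.051e-07 m²
R = ρL/A = (1.75×10^-8)(321)/(2.051e-07) = 27.39 Ω
V = IR = 9.46 × 27.39 = 259 V

259 V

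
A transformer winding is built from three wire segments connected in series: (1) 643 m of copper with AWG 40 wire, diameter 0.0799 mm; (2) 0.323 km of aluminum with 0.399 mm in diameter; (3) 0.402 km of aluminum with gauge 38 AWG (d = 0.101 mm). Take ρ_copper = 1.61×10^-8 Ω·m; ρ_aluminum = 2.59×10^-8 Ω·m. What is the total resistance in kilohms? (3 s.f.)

Seg 1: A = π(0.0799/2 mm)² = π(3.9950e-05 m)² = 5.014e-09 m²
R_1 = (1.61×10^-8)(643)/(5.014e-09) = 2065 Ω
Seg 2: A = π(d/2)² = π(1.9950e-04 m)² = 1.250e-07 m²
R_2 = (2.59×10^-8)(323)/(1.250e-07) = 66.91 Ω
Seg 3: A = π(0.101/2 mm)² = π(5.0500e-05 m)² = 8.012e-09 m²
R_3 = (2.59×10^-8)(402)/(8.012e-09) = 1300 Ω
R_total = R_1 + R_2 + R_3 = 3.43 kΩ

3.43 kΩ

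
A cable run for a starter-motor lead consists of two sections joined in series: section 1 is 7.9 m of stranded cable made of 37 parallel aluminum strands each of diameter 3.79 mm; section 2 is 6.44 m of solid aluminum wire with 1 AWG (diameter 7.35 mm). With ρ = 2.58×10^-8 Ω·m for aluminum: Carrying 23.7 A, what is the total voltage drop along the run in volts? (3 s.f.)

0.104 V

Section 1: A_strand = π(1.8950e-03)² = 1.128e-05 m²; R₁ = ρL/(N·A_s) = (2.58×10^-8)(7.9)/(37×1.128e-05) = 4.883×10^-4 Ω
Section 2: A = π(7.35/2 mm)² = π(3.6750e-03 m)² = 4.243e-05 m²
R₂ = (2.58×10^-8)(6.44)/(4.243e-05) = 0.003916 Ω
R = R₁ + R₂ = 0.004404 Ω
V = IR = 23.7 × 0.004404 = 0.104 V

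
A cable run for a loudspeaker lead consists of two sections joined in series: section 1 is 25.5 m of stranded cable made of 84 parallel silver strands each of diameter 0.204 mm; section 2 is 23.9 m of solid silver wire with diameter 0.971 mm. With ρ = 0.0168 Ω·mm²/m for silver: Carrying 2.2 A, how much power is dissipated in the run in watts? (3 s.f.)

3.38 W

ρ = 0.0168 Ω·mm²/m = 1.68×10^-8 Ω·m
Section 1: A_strand = π(1.0200e-04)² = 3.269e-08 m²; R₁ = ρL/(N·A_s) = (1.68×10^-8)(25.5)/(84×3.269e-08) = 0.156 Ω
Section 2: A = π(d/2)² = π(4.8550e-04 m)² = 7.405e-07 m²
R₂ = (1.68×10^-8)(23.9)/(7.405e-07) = 0.5422 Ω
R = R₁ + R₂ = 0.6983 Ω
P = I²R = (2.2)² × 0.6983 = 3.38 W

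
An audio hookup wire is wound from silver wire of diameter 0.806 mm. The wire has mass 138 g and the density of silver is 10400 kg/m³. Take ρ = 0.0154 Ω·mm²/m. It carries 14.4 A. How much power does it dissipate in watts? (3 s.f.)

ρ = 0.0154 Ω·mm²/m = 1.54×10^-8 Ω·m
A = π(d/2)² = π(4.0300e-04 m)² = 5.1022e-07 m²
L = m/(density·A) = 0.138/(10400×5.1022e-07) = 26.01 m
R = ρL/A = (1.54×10^-8)(26.01)/(5.1022e-07) = 0.785 Ω
P = I²R = (14.4)² × 0.785 = 163 W

163 W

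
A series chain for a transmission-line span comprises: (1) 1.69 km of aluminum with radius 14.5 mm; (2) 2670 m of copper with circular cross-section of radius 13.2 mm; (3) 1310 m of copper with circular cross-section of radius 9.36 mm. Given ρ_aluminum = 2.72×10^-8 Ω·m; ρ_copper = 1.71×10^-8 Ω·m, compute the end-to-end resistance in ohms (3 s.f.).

0.234 Ω

Seg 1: A = πr² = π(1.4500e-02 m)² = 6.605e-04 m²
R_1 = (2.72×10^-8)(1690)/(6.605e-04) = 0.06959 Ω
Seg 2: A = πr² = π(1.3200e-02 m)² = 5.474e-04 m²
R_2 = (1.71×10^-8)(2670)/(5.474e-04) = 0.08341 Ω
Seg 3: A = πr² = π(9.3600e-03 m)² = 2.752e-04 m²
R_3 = (1.71×10^-8)(1310)/(2.752e-04) = 0.08139 Ω
R_total = R_1 + R_2 + R_3 = 0.234 Ω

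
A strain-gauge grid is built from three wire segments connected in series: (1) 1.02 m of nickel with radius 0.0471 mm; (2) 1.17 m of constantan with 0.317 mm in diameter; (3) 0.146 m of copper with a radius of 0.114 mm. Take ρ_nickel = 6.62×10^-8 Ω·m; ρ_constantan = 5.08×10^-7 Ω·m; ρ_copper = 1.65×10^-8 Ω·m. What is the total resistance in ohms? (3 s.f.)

Seg 1: A = πr² = π(4.7100e-05 m)² = 6.969e-09 m²
R_1 = (6.62×10^-8)(1.02)/(6.969e-09) = 9.689 Ω
Seg 2: A = π(d/2)² = π(1.5850e-04 m)² = 7.892e-08 m²
R_2 = (5.08×10^-7)(1.17)/(7.892e-08) = 7.531 Ω
Seg 3: A = πr² = π(1.1400e-04 m)² = 4.083e-08 m²
R_3 = (1.65×10^-8)(0.146)/(4.083e-08) = 0.059 Ω
R_total = R_1 + R_2 + R_3 = 17.3 Ω

17.3 Ω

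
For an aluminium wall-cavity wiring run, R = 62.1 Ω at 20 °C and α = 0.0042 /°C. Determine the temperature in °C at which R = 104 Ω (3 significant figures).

181 °C

R = R₀(1 + α(T − T₀)) ⇒ T = T₀ + (R/R₀ − 1)/α
T = 20 + (104/62.1 − 1)/0.0042 = 20 + (0.6747)/0.0042 = 181 °C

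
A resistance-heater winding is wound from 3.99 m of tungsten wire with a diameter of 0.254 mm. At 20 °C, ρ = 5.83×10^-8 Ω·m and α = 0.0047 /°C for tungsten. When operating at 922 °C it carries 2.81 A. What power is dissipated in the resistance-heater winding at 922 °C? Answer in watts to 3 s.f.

A = π(d/2)² = π(1.2700e-04 m)² = 5.067e-08 m²
R₍20₎ = ρL/A = (5.83×10^-8)(3.99)/(5.067e-08) = 4.591 Ω
R₍922₎ = R₍20₎(1 + αΔT) = 4.591 × (1 + 0.0047×902) = 24.05 Ω
P = I²R = (2.81)² × 24.05 = 190 W

190 W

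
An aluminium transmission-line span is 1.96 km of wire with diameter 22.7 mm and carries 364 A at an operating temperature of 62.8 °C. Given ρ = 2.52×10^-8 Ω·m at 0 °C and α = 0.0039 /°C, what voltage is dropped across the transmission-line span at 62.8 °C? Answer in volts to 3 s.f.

A = π(d/2)² = π(1.1350e-02 m)² = 4.047e-04 m²
R₍0₎ = ρL/A = (2.52×10^-8)(1960)/(4.047e-04) = 0.122 Ω
R₍62.8₎ = R₍0₎(1 + αΔT) = 0.122 × (1 + 0.0039×62.8) = 0.1519 Ω
V = IR = 364 × 0.1519 = 55.3 V

55.3 V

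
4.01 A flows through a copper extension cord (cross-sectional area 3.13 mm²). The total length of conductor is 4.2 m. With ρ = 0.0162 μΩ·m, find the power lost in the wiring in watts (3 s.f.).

0.350 W

ρ = 0.0162 μΩ·m = 1.62×10^-8 Ω·m
A = 3.13 mm² = 3.130e-06 m²
R = ρL/A = (1.62×10^-8)(4.2)/(3.130e-06) = 0.02174 Ω
P = I²R = (4.01)² × 0.02174 = 0.350 W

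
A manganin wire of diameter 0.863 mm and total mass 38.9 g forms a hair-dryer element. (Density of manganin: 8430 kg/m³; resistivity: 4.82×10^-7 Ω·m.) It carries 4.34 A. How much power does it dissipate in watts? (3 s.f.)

A = π(d/2)² = π(4.3150e-04 m)² = 5.8494e-07 m²
L = m/(density·A) = 0.0389/(8430×5.8494e-07) = 7.889 m
R = ρL/A = (4.82×10^-7)(7.889)/(5.8494e-07) = 6.5 Ω
P = I²R = (4.34)² × 6.5 = 122 W

122 W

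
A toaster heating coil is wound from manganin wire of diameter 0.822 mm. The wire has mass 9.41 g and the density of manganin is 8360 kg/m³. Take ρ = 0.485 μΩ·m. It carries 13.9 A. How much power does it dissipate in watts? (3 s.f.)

ρ = 0.485 μΩ·m = 4.85×10^-7 Ω·m
A = π(d/2)² = π(4.1100e-04 m)² = 5.3068e-07 m²
L = m/(density·A) = 0.00941/(8360×5.3068e-07) = 2.121 m
R = ρL/A = (4.85×10^-7)(2.121)/(5.3068e-07) = 1.938 Ω
P = I²R = (13.9)² × 1.938 = 375 W

375 W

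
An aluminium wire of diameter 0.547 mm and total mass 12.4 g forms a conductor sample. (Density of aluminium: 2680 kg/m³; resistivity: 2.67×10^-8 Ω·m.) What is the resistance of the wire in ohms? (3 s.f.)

A = π(d/2)² = π(2.7350e-04 m)² = 2.3500e-07 m²
L = m/(density·A) = 0.0124/(2680×2.3500e-07) = 19.69 m
R = ρL/A = (2.67×10^-8)(19.69)/(2.3500e-07) = 2.24 Ω

2.24 Ω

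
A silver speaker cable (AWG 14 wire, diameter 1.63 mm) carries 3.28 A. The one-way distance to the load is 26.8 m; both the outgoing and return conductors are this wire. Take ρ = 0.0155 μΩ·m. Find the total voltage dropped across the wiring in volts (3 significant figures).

ρ = 0.0155 μΩ·m = 1.55×10^-8 Ω·m
A = π(1.63/2 mm)² = π(8.1500e-04 m)² = 2.087e-06 m²
Total conductor length (both ways) L = 2 × 26.8 = 53.6 m
R = ρL/A = (1.55×10^-8)(53.6)/(2.087e-06) = 0.3981 Ω
V = IR = 3.28 × 0.3981 = 1.31 V

1.31 V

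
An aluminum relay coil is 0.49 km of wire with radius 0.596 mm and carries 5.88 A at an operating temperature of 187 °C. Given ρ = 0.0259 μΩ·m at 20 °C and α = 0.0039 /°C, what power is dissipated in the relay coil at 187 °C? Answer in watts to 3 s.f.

ρ = 0.0259 μΩ·m = 2.59×10^-8 Ω·m
A = πr² = π(5.9600e-04 m)² = 1.116e-06 m²
R₍20₎ = ρL/A = (2.59×10^-8)(490)/(1.116e-06) = 11.37 Ω
R₍187₎ = R₍20₎(1 + αΔT) = 11.37 × (1 + 0.0039×167) = 18.78 Ω
P = I²R = (5.88)² × 18.78 = 649 W

649 W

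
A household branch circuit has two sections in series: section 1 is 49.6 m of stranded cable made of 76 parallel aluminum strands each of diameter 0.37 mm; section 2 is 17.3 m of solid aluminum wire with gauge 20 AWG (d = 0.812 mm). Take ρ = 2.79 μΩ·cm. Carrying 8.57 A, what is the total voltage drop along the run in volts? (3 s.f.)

ρ = 2.79 μΩ·cm = 2.79×10^-8 Ω·m
Section 1: A_strand = π(1.8500e-04)² = 1.075e-07 m²; R₁ = ρL/(N·A_s) = (2.79×10^-8)(49.6)/(76×1.075e-07) = 0.1693 Ω
Section 2: A = π(0.812/2 mm)² = π(4.0600e-04 m)² = 5.178e-07 m²
R₂ = (2.79×10^-8)(17.3)/(5.178e-07) = 0.9321 Ω
R = R₁ + R₂ = 1.101 Ω
V = IR = 8.57 × 1.101 = 9.44 V

9.44 V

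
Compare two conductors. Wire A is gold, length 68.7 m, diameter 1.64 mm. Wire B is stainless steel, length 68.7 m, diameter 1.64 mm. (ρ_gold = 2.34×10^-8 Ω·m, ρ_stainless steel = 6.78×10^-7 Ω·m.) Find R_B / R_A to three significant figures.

R ∝ ρL/d², so R_B/R_A = (ρ_B/ρ_A)
= (6.78×10^-7/2.34×10^-8) = 29.0

29.0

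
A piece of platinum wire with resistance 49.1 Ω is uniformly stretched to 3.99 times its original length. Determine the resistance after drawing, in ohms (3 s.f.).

Volume constant ⇒ A' = A/k with k = 3.99. R' = ρ(kL)/(A/k) = k²R.
R' = 15.92 × 49.1 = 782 Ω

782 Ω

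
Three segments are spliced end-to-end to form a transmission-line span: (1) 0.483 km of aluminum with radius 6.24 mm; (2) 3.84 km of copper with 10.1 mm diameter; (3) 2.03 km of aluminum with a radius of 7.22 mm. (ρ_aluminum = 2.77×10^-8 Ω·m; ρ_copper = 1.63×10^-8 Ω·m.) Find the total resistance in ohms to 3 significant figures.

1.23 Ω

Seg 1: A = πr² = π(6.2400e-03 m)² = 1.223e-04 m²
R_1 = (2.77×10^-8)(483)/(1.223e-04) = 0.1094 Ω
Seg 2: A = π(d/2)² = π(5.0500e-03 m)² = 8.012e-05 m²
R_2 = (1.63×10^-8)(3840)/(8.012e-05) = 0.7812 Ω
Seg 3: A = πr² = π(7.2200e-03 m)² = 1.638e-04 m²
R_3 = (2.77×10^-8)(2030)/(1.638e-04) = 0.3434 Ω
R_total = R_1 + R_2 + R_3 = 1.23 Ω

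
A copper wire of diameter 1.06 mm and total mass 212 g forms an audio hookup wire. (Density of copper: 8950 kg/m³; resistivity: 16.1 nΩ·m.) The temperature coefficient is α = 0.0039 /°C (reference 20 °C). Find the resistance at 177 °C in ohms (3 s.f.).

ρ = 16.1 nΩ·m = 1.61×10^-8 Ω·m
A = π(d/2)² = π(5.3000e-04 m)² = 8.8247e-07 m²
L = m/(density·A) = 0.212/(8950×8.8247e-07) = 26.84 m
R = ρL/A = (1.61×10^-8)(26.84)/(8.8247e-07) = 0.4897 Ω
R(177 °C) = 0.4897 × (1 + 0.0039×157) = 0.790 Ω

0.790 Ω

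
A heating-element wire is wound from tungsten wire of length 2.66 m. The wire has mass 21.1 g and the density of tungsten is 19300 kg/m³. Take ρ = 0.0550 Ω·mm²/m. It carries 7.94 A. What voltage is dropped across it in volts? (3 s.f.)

ρ = 0.0550 Ω·mm²/m = 5.50×10^-8 Ω·m
A = m/(density·L) = 0.0211/(19300×2.66) = 4.1100e-07 m²
R = ρL/A = (5.50×10^-8)(2.66)/(4.1100e-07) = 0.356 Ω
V = IR = 7.94 × 0.356 = 2.83 V

2.83 V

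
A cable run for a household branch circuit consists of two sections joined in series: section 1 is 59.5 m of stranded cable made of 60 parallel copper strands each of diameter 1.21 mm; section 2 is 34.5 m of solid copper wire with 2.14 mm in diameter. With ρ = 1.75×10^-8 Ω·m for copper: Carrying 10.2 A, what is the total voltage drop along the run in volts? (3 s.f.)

1.87 V

Section 1: A_strand = π(6.0500e-04)² = 1.150e-06 m²; R₁ = ρL/(N·A_s) = (1.75×10^-8)(59.5)/(60×1.150e-06) = 0.01509 Ω
Section 2: A = π(d/2)² = π(1.0700e-03 m)² = 3.597e-06 m²
R₂ = (1.75×10^-8)(34.5)/(3.597e-06) = 0.1679 Ω
R = R₁ + R₂ = 0.1829 Ω
V = IR = 10.2 × 0.1829 = 1.87 V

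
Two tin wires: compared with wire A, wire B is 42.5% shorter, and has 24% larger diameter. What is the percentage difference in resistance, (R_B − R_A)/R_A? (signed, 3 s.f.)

-62.6%

R ∝ L/d², so R_B/R_A = (1 − 42.5/100) × (1 + 24/100)⁻²
= 0.575 × 0.6504 = 0.374
(R_B − R_A)/R_A = 0.374 − 1 = -62.6%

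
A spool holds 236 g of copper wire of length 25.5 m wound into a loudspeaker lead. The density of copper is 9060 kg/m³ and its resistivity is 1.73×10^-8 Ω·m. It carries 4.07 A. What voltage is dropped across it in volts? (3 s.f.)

A = m/(density·L) = 0.236/(9060×25.5) = 1.0215e-06 m²
R = ρL/A = (1.73×10^-8)(25.5)/(1.0215e-06) = 0.4319 Ω
V = IR = 4.07 × 0.4319 = 1.76 V

1.76 V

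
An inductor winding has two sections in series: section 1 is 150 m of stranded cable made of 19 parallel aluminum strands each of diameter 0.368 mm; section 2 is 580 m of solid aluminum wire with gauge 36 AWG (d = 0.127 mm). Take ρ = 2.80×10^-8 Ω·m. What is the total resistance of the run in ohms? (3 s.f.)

1280 Ω

Section 1: A_strand = π(1.8400e-04)² = 1.064e-07 m²; R₁ = ρL/(N·A_s) = (2.80×10^-8)(150)/(19×1.064e-07) = 2.078 Ω
Section 2: A = π(0.127/2 mm)² = π(6.3500e-05 m)² = 1.267e-08 m²
R₂ = (2.80×10^-8)(580)/(1.267e-08) = 1282 Ω
R = R₁ + R₂ = 1280 Ω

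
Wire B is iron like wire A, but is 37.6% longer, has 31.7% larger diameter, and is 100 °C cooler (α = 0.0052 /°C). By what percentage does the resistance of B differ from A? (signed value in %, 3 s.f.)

R ∝ ρL/d² with ρ ∝ (1+αΔT), so R_B/R_A = (1 + 37.6/100) × (1 + 31.7/100)⁻² × (1 − 0.0052×100)
= 1.376 × 0.5765 × 0.48 = 0.3808
(R_B − R_A)/R_A = 0.3808 − 1 = -61.9%

-61.9%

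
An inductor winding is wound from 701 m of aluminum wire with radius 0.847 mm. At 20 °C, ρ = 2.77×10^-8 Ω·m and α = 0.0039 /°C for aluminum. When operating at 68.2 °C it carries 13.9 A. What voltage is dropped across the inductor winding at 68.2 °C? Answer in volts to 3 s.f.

A = πr² = π(8.4700e-04 m)² = 2.254e-06 m²
R₍20₎ = ρL/A = (2.77×10^-8)(701)/(2.254e-06) = 8.616 Ω
R₍68.2₎ = R₍20₎(1 + αΔT) = 8.616 × (1 + 0.0039×48.2) = 10.24 Ω
V = IR = 13.9 × 10.24 = 142 V

142 V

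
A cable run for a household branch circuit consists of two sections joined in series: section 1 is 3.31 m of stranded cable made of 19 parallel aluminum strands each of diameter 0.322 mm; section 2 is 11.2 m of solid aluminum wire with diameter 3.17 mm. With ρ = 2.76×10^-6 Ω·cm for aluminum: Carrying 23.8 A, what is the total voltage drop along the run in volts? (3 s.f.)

ρ = 2.76×10^-6 Ω·cm = 2.76×10^-8 Ω·m
Section 1: A_strand = π(1.6100e-04)² = 8.143e-08 m²; R₁ = ρL/(N·A_s) = (2.76×10^-8)(3.31)/(19×8.143e-08) = 0.05904 Ω
Section 2: A = π(d/2)² = π(1.5850e-03 m)² = 7.892e-06 m²
R₂ = (2.76×10^-8)(11.2)/(7.892e-06) = 0.03917 Ω
R = R₁ + R₂ = 0.09821 Ω
V = IR = 23.8 × 0.09821 = 2.34 V

2.34 V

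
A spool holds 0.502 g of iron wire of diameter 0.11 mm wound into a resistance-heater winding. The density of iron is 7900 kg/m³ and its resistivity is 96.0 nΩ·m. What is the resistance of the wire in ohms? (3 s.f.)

67.5 Ω

ρ = 96.0 nΩ·m = 9.60×10^-8 Ω·m
A = π(d/2)² = π(5.5000e-05 m)² = 9.5033e-09 m²
L = m/(density·A) = 5.020×10^-4/(7900×9.5033e-09) = 6.687 m
R = ρL/A = (9.60×10^-8)(6.687)/(9.5033e-09) = 67.5 Ω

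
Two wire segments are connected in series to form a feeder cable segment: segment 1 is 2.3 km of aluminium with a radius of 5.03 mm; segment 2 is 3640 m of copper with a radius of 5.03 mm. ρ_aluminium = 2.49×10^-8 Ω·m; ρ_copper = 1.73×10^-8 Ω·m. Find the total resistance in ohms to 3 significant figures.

1.51 Ω

Segment 1: A = πr² = π(5.0300e-03 m)² = 7.949e-05 m²
R₁ = ρL/A = (2.49×10^-8)(2300)/(7.949e-05) = 0.7205 Ω
R₂ = (1.73×10^-8)(3640)/(7.949e-05) = 0.7922 Ω
R = R₁ + R₂ = 1.51 Ω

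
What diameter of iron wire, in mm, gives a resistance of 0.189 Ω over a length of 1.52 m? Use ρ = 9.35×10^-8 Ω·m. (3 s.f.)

0.978 mm

A = ρL/R = (9.35×10^-8)(1.52)/(0.189) = 7.520e-07 m²
d = 2√(A/π) = 9.785e-04 m = 0.978 mm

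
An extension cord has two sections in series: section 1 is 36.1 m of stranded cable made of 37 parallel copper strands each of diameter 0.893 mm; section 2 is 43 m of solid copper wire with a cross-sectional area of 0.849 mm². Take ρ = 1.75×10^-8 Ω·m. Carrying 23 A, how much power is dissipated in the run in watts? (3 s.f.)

483 W

Section 1: A_strand = π(4.4650e-04)² = 6.263e-07 m²; R₁ = ρL/(N·A_s) = (1.75×10^-8)(36.1)/(37×6.263e-07) = 0.02726 Ω
Section 2: A = 0.849 mm² = 8.490e-07 m²
R₂ = (1.75×10^-8)(43)/(8.490e-07) = 0.8863 Ω
R = R₁ + R₂ = 0.9136 Ω
P = I²R = (23)² × 0.9136 = 483 W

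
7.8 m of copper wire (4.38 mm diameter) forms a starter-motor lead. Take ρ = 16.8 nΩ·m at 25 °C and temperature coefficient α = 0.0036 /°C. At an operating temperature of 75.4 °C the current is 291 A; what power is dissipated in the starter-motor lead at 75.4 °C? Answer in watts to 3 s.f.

870 W

ρ = 16.8 nΩ·m = 1.68×10^-8 Ω·m
A = π(d/2)² = π(2.1900e-03 m)² = 1.507e-05 m²
R₍25₎ = ρL/A = (1.68×10^-8)(7.8)/(1.507e-05) = 0.008697 Ω
R₍75.4₎ = R₍25₎(1 + αΔT) = 0.008697 × (1 + 0.0036×50.4) = 0.01027 Ω
P = I²R = (291)² × 0.01027 = 870 W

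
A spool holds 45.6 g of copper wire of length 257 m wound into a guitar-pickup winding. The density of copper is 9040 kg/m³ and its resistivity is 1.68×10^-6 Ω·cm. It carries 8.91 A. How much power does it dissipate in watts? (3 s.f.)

ρ = 1.68×10^-6 Ω·cm = 1.68×10^-8 Ω·m
A = m/(density·L) = 0.0456/(9040×257) = 1.9627e-08 m²
R = ρL/A = (1.68×10^-8)(257)/(1.9627e-08) = 220 Ω
P = I²R = (8.91)² × 220 = 17500 W

17500 W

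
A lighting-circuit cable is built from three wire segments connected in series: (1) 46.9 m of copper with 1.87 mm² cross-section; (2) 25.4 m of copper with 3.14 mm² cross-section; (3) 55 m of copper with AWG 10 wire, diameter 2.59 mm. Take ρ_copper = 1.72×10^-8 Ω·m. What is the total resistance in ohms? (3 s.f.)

Seg 1: A = 1.87 mm² = 1.870e-06 m²
R_1 = (1.72×10^-8)(46.9)/(1.870e-06) = 0.4314 Ω
Seg 2: A = 3.14 mm² = 3.140e-06 m²
R_2 = (1.72×10^-8)(25.4)/(3.140e-06) = 0.1391 Ω
Seg 3: A = π(2.59/2 mm)² = π(1.2950e-03 m)² = 5.269e-06 m²
R_3 = (1.72×10^-8)(55)/(5.269e-06) = 0.1796 Ω
R_total = R_1 + R_2 + R_3 = 0.750 Ω

0.750 Ω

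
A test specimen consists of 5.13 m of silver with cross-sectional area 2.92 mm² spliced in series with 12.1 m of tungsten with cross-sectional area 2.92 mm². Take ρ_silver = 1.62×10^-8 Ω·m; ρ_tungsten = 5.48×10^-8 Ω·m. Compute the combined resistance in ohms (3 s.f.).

0.256 Ω

Segment 1: A = 2.92 mm² = 2.920e-06 m²
R₁ = ρL/A = (1.62×10^-8)(5.13)/(2.920e-06) = 0.02846 Ω
R₂ = (5.48×10^-8)(12.1)/(2.920e-06) = 0.2271 Ω
R = R₁ + R₂ = 0.256 Ω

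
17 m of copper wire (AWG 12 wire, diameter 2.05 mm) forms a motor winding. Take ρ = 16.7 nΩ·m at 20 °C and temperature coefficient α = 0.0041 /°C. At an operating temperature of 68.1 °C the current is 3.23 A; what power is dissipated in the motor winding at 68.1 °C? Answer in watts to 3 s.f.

ρ = 16.7 nΩ·m = 1.67×10^-8 Ω·m
A = π(2.05/2 mm)² = π(1.0250e-03 m)² = 3.301e-06 m²
R₍20₎ = ρL/A = (1.67×10^-8)(17)/(3.301e-06) = 0.08601 Ω
R₍68.1₎ = R₍20₎(1 + αΔT) = 0.08601 × (1 + 0.0041×48.1) = 0.103 Ω
P = I²R = (3.23)² × 0.103 = 1.07 W

1.07 W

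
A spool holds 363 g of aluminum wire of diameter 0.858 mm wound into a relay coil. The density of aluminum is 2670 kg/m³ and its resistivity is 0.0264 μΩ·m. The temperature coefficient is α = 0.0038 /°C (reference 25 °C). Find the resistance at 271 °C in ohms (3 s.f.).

ρ = 0.0264 μΩ·m = 2.64×10^-8 Ω·m
A = π(d/2)² = π(4.2900e-04 m)² = 5.7818e-07 m²
L = m/(density·A) = 0.363/(2670×5.7818e-07) = 235.1 m
R = ρL/A = (2.64×10^-8)(235.1)/(5.7818e-07) = 10.74 Ω
R(271 °C) = 10.74 × (1 + 0.0038×246) = 20.8 Ω

20.8 Ω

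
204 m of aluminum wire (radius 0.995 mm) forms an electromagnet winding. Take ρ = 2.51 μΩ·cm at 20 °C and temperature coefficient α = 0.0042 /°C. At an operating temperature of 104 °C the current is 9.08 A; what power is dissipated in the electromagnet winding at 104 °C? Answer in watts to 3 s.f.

ρ = 2.51 μΩ·cm = 2.51×10^-8 Ω·m
A = πr² = π(9.9500e-04 m)² = 3.110e-06 m²
R₍20₎ = ρL/A = (2.51×10^-8)(204)/(3.110e-06) = 1.646 Ω
R₍104₎ = R₍20₎(1 + αΔT) = 1.646 × (1 + 0.0042×84) = 2.227 Ω
P = I²R = (9.08)² × 2.227 = 184 W

184 W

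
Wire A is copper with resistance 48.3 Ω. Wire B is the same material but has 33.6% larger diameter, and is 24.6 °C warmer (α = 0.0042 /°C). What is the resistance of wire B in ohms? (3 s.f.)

R ∝ ρL/d² with ρ ∝ (1+αΔT), so R_B/R_A = (1 + 33.6/100)⁻² × (1 + 0.0042×24.6)
= 0.5603 × 1.103 = 0.6181
R_B = 0.6181 × 48.3 = 29.9 Ω

29.9 Ω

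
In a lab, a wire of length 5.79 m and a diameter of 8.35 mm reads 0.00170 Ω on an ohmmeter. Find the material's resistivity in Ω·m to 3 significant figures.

1.61×10^-8 Ω·m

A = π(d/2)² = π(4.1750e-03 m)² = 5.476e-05 m²
ρ = RA/L = (0.0017)(5.476e-05)/(5.79) = 1.61×10^-8 Ω·m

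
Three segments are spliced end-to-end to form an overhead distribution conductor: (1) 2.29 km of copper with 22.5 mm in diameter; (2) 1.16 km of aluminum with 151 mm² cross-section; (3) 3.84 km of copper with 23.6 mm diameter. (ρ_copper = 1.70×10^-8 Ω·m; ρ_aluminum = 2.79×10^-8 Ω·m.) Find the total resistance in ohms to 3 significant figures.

Seg 1: A = π(d/2)² = π(1.1250e-02 m)² = 3.976e-04 m²
R_1 = (1.70×10^-8)(2290)/(3.976e-04) = 0.09791 Ω
Seg 2: A = 151 mm² = 1.510e-04 m²
R_2 = (2.79×10^-8)(1160)/(1.510e-04) = 0.2143 Ω
Seg 3: A = π(d/2)² = π(1.1800e-02 m)² = 4.374e-04 m²
R_3 = (1.70×10^-8)(3840)/(4.374e-04) = 0.1492 Ω
R_total = R_1 + R_2 + R_3 = 0.461 Ω

0.461 Ω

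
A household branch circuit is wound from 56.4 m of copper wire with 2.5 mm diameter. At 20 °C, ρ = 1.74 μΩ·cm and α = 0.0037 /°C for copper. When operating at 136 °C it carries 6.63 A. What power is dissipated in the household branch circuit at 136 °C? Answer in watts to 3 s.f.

ρ = 1.74 μΩ·cm = 1.74×10^-8 Ω·m
A = π(d/2)² = π(1.2500e-03 m)² = 4.909e-06 m²
R₍20₎ = ρL/A = (1.74×10^-8)(56.4)/(4.909e-06) = 0.1999 Ω
R₍136₎ = R₍20₎(1 + αΔT) = 0.1999 × (1 + 0.0037×116) = 0.2857 Ω
P = I²R = (6.63)² × 0.2857 = 12.6 W

12.6 W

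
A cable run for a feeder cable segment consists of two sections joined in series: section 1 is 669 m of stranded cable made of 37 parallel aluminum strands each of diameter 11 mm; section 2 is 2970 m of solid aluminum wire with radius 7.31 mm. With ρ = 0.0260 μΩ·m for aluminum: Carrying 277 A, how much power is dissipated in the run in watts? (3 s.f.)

35700 W

ρ = 0.0260 μΩ·m = 2.60×10^-8 Ω·m
Section 1: A_strand = π(5.5000e-03)² = 9.503e-05 m²; R₁ = ρL/(N·A_s) = (2.60×10^-8)(669)/(37×9.503e-05) = 0.004947 Ω
Section 2: A = πr² = π(7.3100e-03 m)² = 1.679e-04 m²
R₂ = (2.60×10^-8)(2970)/(1.679e-04) = 0.46 Ω
R = R₁ + R₂ = 0.4649 Ω
P = I²R = (277)² × 0.4649 = 35700 W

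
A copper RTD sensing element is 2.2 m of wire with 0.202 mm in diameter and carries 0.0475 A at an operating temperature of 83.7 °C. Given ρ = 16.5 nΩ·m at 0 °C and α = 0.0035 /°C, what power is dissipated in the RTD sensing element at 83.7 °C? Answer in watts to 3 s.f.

ρ = 16.5 nΩ·m = 1.65×10^-8 Ω·m
A = π(d/2)² = π(1.0100e-04 m)² = 3.205e-08 m²
R₍0₎ = ρL/A = (1.65×10^-8)(2.2)/(3.205e-08) = 1.133 Ω
R₍83.7₎ = R₍0₎(1 + αΔT) = 1.133 × (1 + 0.0035×83.7) = 1.465 Ω
P = I²R = (0.0475)² × 1.465 = 0.00330 W

0.00330 W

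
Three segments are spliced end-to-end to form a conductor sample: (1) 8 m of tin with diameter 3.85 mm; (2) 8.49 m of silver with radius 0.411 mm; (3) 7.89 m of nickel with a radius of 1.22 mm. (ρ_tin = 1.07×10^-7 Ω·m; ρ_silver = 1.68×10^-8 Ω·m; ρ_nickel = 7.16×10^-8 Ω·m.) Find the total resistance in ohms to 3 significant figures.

0.463 Ω

Seg 1: A = π(d/2)² = π(1.9250e-03 m)² = 1.164e-05 m²
R_1 = (1.07×10^-7)(8)/(1.164e-05) = 0.07353 Ω
Seg 2: A = πr² = π(4.1100e-04 m)² = 5.307e-07 m²
R_2 = (1.68×10^-8)(8.49)/(5.307e-07) = 0.2688 Ω
Seg 3: A = πr² = π(1.2200e-03 m)² = 4.676e-06 m²
R_3 = (7.16×10^-8)(7.89)/(4.676e-06) = 0.1208 Ω
R_total = R_1 + R_2 + R_3 = 0.463 Ω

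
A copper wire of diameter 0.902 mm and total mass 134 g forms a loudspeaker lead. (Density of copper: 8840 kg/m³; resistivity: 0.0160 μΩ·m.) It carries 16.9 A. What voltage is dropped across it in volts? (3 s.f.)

ρ = 0.0160 μΩ·m = 1.60×10^-8 Ω·m
A = π(d/2)² = π(4.5100e-04 m)² = 6.3900e-07 m²
L = m/(density·A) = 0.134/(8840×6.3900e-07) = 23.72 m
R = ρL/A = (1.60×10^-8)(23.72)/(6.3900e-07) = 0.594 Ω
V = IR = 16.9 × 0.594 = 10.0 V

10.0 V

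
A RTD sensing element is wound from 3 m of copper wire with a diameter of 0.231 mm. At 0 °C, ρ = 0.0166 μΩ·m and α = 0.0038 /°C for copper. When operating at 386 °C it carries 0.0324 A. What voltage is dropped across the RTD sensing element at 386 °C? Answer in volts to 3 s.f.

0.0950 V

ρ = 0.0166 μΩ·m = 1.66×10^-8 Ω·m
A = π(d/2)² = π(1.1550e-04 m)² = 4.191e-08 m²
R₍0₎ = ρL/A = (1.66×10^-8)(3)/(4.191e-08) = 1.188 Ω
R₍386₎ = R₍0₎(1 + αΔT) = 1.188 × (1 + 0.0038×386) = 2.931 Ω
V = IR = 0.0324 × 2.931 = 0.0950 V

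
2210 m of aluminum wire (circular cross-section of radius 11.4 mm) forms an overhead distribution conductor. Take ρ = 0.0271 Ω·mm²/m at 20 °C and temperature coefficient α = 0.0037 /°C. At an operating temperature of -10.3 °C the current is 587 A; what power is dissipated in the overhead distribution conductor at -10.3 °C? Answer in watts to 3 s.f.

ρ = 0.0271 Ω·mm²/m = 2.71×10^-8 Ω·m
A = πr² = π(1.1400e-02 m)² = 4.083e-04 m²
R₍20₎ = ρL/A = (2.71×10^-8)(2210)/(4.083e-04) = 0.1467 Ω
R₍-10.3₎ = R₍20₎(1 + αΔT) = 0.1467 × (1 + 0.0037×-30.3) = 0.1302 Ω
P = I²R = (587)² × 0.1302 = 44900 W

44900 W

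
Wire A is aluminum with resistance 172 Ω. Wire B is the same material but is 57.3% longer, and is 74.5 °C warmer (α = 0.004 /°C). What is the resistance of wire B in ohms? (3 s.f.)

351 Ω

R ∝ ρL/d² with ρ ∝ (1+αΔT), so R_B/R_A = (1 + 57.3/100) × (1 + 0.004×74.5)
= 1.573 × 1.298 = 2.042
R_B = 2.042 × 172 = 351 Ω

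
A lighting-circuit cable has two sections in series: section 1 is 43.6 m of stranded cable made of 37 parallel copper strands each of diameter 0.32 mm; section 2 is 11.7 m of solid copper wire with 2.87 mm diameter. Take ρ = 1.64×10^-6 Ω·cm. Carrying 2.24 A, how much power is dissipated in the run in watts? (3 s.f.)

ρ = 1.64×10^-6 Ω·cm = 1.64×10^-8 Ω·m
Section 1: A_strand = π(1.6000e-04)² = 8.042e-08 m²; R₁ = ρL/(N·A_s) = (1.64×10^-8)(43.6)/(37×8.042e-08) = 0.2403 Ω
Section 2: A = π(d/2)² = π(1.4350e-03 m)² = 6.469e-06 m²
R₂ = (1.64×10^-8)(11.7)/(6.469e-06) = 0.02966 Ω
R = R₁ + R₂ = 0.27 Ω
P = I²R = (2.24)² × 0.27 = 1.35 W

1.35 W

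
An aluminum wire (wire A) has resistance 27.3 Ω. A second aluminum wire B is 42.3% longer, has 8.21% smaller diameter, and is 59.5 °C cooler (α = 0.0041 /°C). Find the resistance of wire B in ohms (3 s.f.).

R ∝ ρL/d² with ρ ∝ (1+αΔT), so R_B/R_A = (1 + 42.3/100) × (1 − 8.21/100)⁻² × (1 − 0.0041×59.5)
= 1.423 × 1.187 × 0.756 = 1.277
R_B = 1.277 × 27.3 = 34.9 Ω

34.9 Ω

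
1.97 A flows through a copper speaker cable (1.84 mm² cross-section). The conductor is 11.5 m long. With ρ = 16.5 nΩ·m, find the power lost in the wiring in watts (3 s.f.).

0.400 W

ρ = 16.5 nΩ·m = 1.65×10^-8 Ω·m
A = 1.84 mm² = 1.840e-06 m²
R = ρL/A = (1.65×10^-8)(11.5)/(1.840e-06) = 0.1031 Ω
P = I²R = (1.97)² × 0.1031 = 0.400 W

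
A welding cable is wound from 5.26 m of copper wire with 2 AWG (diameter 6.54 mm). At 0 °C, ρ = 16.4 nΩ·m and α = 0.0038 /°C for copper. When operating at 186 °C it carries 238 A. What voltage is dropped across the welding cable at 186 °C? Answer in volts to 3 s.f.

1.04 V

ρ = 16.4 nΩ·m = 1.64×10^-8 Ω·m
A = π(6.54/2 mm)² = π(3.2700e-03 m)² = 3.359e-05 m²
R₍0₎ = ρL/A = (1.64×10^-8)(5.26)/(3.359e-05) = 0.002568 Ω
R₍186₎ = R₍0₎(1 + αΔT) = 0.002568 × (1 + 0.0038×186) = 0.004383 Ω
V = IR = 238 × 0.004383 = 1.04 V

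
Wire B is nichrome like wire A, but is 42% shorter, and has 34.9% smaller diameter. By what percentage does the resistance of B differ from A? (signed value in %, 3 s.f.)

36.9%

R ∝ L/d², so R_B/R_A = (1 − 42/100) × (1 − 34.9/100)⁻²
= 0.58 × 2.36 = 1.369
(R_B − R_A)/R_A = 1.369 − 1 = 36.9%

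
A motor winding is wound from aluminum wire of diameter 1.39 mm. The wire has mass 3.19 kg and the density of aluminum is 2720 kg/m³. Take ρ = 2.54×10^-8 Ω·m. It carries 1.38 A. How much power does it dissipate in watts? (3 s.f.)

A = π(d/2)² = π(6.9500e-04 m)² = 1.5175e-06 m²
L = m/(density·A) = 3.19/(2720×1.5175e-06) = 772.9 m
R = ρL/A = (2.54×10^-8)(772.9)/(1.5175e-06) = 12.94 Ω
P = I²R = (1.38)² × 12.94 = 24.6 W

24.6 W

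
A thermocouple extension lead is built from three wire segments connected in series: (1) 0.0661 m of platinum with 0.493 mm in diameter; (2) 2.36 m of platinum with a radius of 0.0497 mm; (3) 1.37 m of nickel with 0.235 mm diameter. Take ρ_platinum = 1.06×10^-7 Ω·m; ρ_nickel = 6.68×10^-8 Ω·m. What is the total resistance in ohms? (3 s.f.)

Seg 1: A = π(d/2)² = π(2.4650e-04 m)² = 1.909e-07 m²
R_1 = (1.06×10^-7)(0.0661)/(1.909e-07) = 0.0367 Ω
Seg 2: A = πr² = π(4.9700e-05 m)² = 7.760e-09 m²
R_2 = (1.06×10^-7)(2.36)/(7.760e-09) = 32.24 Ω
Seg 3: A = π(d/2)² = π(1.1750e-04 m)² = 4.337e-08 m²
R_3 = (6.68×10^-8)(1.37)/(4.337e-08) = 2.11 Ω
R_total = R_1 + R_2 + R_3 = 34.4 Ω

34.4 Ω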